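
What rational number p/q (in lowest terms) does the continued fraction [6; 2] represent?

13/2

a_0 = 6: 6/1
a_1 = 2: 13/2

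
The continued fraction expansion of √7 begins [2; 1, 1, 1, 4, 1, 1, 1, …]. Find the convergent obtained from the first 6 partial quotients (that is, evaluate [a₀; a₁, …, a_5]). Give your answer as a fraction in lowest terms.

45/17

Start with 1.
4 + 1/(1/1) = 4 + 1/1 = 5/1
1 + 1/(5/1) = 1 + 1/5 = 6/5
1 + 1/(6/5) = 1 + 5/6 = 11/6
1 + 1/(11/6) = 1 + 6/11 = 17/11
2 + 1/(17/11) = 2 + 11/17 = 45/17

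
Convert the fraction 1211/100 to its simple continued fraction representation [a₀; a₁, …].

⌊1211/100⌋ = 12, remainder 11
⌊100/11⌋ = 9, remainder 1
⌊11/1⌋ = 11, remainder 0

[12; 9, 11]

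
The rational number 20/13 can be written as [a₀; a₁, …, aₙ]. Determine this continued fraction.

[1; 1, 1, 6]

Apply division with remainder until the remainder is 0:
⌊20/13⌋ = 1, remainder 7
⌊13/7⌋ = 1, remainder 6
⌊7/6⌋ = 1, remainder 1
⌊6/1⌋ = 6, remainder 0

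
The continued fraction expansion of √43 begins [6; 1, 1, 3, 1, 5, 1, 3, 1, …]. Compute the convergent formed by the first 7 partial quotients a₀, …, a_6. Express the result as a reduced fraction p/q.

400/61

Start with 1.
5 + 1/(1/1) = 5 + 1/1 = 6/1
1 + 1/(6/1) = 1 + 1/6 = 7/6
3 + 1/(7/6) = 3 + 6/7 = 27/7
1 + 1/(27/7) = 1 + 7/27 = 34/27
1 + 1/(34/27) = 1 + 27/34 = 61/34
6 + 1/(61/34) = 6 + 34/61 = 400/61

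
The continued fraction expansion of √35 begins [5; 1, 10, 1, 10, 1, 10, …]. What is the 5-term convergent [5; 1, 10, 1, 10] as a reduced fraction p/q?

775/131

Use the convergent recurrence hₖ = aₖ·hₖ₋₁ + hₖ₋₂ (and likewise for the denominators kₖ):
a_0 = 5: 5/1
a_1 = 1: 6/1
a_2 = 10: 65/11
a_3 = 1: 71/12
a_4 = 10: 775/131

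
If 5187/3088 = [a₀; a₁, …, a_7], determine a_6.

Repeatedly divide and take the remainder:
⌊5187/3088⌋ = 1, remainder 2099
⌊3088/2099⌋ = 1, remainder 989
⌊2099/989⌋ = 2, remainder 121
⌊989/121⌋ = 8, remainder 21
⌊121/21⌋ = 5, remainder 16
⌊21/16⌋ = 1, remainder 5
⌊16/5⌋ = 3, remainder 1

3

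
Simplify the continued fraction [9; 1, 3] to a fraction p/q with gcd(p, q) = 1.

a_0 = 9: 9/1
a_1 = 1: 10/1
a_2 = 3: 39/4

39/4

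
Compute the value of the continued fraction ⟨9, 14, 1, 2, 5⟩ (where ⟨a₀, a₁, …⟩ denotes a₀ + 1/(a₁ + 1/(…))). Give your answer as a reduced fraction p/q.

Start with 5.
2 + 1/(5/1) = 2 + 1/5 = 11/5
1 + 1/(11/5) = 1 + 5/11 = 16/11
14 + 1/(16/11) = 14 + 11/16 = 235/16
9 + 1/(235/16) = 9 + 16/235 = 2131/235

2131/235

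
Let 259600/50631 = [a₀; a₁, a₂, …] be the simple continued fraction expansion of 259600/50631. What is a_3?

5

Run the Euclidean algorithm, recording each quotient:
259600 ÷ 50631 → quotient 5, remainder 6445
50631 ÷ 6445 → quotient 7, remainder 5516
6445 ÷ 5516 → quotient 1, remainder 929
5516 ÷ 929 → quotient 5, remainder 871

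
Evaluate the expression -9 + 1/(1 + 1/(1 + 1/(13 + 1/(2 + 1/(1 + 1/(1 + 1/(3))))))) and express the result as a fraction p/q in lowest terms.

Use the convergent recurrence hₖ = aₖ·hₖ₋₁ + hₖ₋₂ (and likewise for the denominators kₖ):
a_0 = -9: -9/1
a_1 = 1: -8/1
a_2 = 1: -17/2
a_3 = 13: -229/27
a_4 = 2: -475/56
a_5 = 1: -704/83
a_6 = 1: -1179/139
a_7 = 3: -4241/500

-4241/500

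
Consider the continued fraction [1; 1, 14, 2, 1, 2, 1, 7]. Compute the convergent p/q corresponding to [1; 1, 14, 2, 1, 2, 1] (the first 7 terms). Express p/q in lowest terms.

Build up convergents one term at a time:
a_0 = 1: 1/1
a_1 = 1: 2/1
a_2 = 14: 29/15
a_3 = 2: 60/31
a_4 = 1: 89/46
a_5 = 2: 238/123
a_6 = 1: 327/169

327/169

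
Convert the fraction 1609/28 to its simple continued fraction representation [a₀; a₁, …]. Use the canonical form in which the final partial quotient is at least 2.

[57; 2, 6, 2]

⌊1609/28⌋ = 57, remainder 13
⌊28/13⌋ = 2, remainder 2
⌊13/2⌋ = 6, remainder 1
⌊2/1⌋ = 2, remainder 0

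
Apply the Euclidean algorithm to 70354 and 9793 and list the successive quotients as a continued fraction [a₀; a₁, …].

70354 = 7·9793 + 1803, so a_0 = 7
9793 = 5·1803 + 778, so a_1 = 5
1803 = 2·778 + 247, so a_2 = 2
778 = 3·247 + 37, so a_3 = 3
247 = 6·37 + 25, so a_4 = 6
37 = 1·25 + 12, so a_5 = 1
25 = 2·12 + 1, so a_6 = 2
12 = 12·1 + 0, so a_7 = 12

[7; 5, 2, 3, 6, 1, 2, 12]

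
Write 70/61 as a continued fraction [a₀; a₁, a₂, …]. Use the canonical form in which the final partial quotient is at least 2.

[1; 6, 1, 3, 2]

70 ÷ 61 → quotient 1, remainder 9
61 ÷ 9 → quotient 6, remainder 7
9 ÷ 7 → quotient 1, remainder 2
7 ÷ 2 → quotient 3, remainder 1
2 ÷ 1 → quotient 2, remainder 0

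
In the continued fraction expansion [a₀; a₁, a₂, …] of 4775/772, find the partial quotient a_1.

5

Apply division with remainder until the remainder is 0:
4775 = 6·772 + 143, so a_0 = 6
772 = 5·143 + 57, so a_1 = 5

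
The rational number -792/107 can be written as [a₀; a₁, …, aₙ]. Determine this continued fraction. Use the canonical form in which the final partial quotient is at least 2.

⌊-792/107⌋ = -8, remainder 64
⌊107/64⌋ = 1, remainder 43
⌊64/43⌋ = 1, remainder 21
⌊43/21⌋ = 2, remainder 1
⌊21/1⌋ = 21, remainder 0

[-8; 1, 1, 2, 21]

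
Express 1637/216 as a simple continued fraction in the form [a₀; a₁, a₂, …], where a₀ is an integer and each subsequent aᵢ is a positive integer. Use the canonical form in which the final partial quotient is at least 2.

1637 = 7·216 + 125, so a_0 = 7
216 = 1·125 + 91, so a_1 = 1
125 = 1·91 + 34, so a_2 = 1
91 = 2·34 + 23, so a_3 = 2
34 = 1·23 + 11, so a_4 = 1
23 = 2·11 + 1, so a_5 = 2
11 = 11·1 + 0, so a_6 = 11

[7; 1, 1, 2, 1, 2, 11]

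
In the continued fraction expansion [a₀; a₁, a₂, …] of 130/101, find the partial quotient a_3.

14

⌊130/101⌋ = 1, remainder 29
⌊101/29⌋ = 3, remainder 14
⌊29/14⌋ = 2, remainder 1
⌊14/1⌋ = 14, remainder 0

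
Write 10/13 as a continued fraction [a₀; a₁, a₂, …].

[0; 1, 3, 3]

10 = 0·13 + 10, so a_0 = 0
13 = 1·10 + 3, so a_1 = 1
10 = 3·3 + 1, so a_2 = 3
3 = 3·1 + 0, so a_3 = 3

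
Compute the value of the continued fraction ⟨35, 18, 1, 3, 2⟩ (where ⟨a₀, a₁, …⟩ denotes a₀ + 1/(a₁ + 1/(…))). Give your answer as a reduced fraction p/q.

Starting at the tail and folding back:
Start with 2.
3 + 1/(2/1) = 3 + 1/2 = 7/2
1 + 1/(7/2) = 1 + 2/7 = 9/7
18 + 1/(9/7) = 18 + 7/9 = 169/9
35 + 1/(169/9) = 35 + 9/169 = 5924/169

5924/169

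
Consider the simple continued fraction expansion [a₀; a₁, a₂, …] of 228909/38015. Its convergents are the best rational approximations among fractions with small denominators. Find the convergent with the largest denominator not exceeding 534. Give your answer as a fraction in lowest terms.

List convergents until the denominator exceeds the bound:
a_0 = 6: 6/1  (≤ bound)
a_1 = 46: 277/46  (≤ bound)
a_2 = 2: 560/93  (≤ bound)
a_3 = 2: 1397/232  (≤ bound)
a_4 = 2: 3354/557  (> 534, stop)

1397/232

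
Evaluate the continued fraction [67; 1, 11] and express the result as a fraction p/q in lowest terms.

a_0 = 67: 67/1
a_1 = 1: 68/1
a_2 = 11: 815/12

815/12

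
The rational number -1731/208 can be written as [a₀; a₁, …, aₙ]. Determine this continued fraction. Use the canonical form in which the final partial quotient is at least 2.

[-9; 1, 2, 9, 1, 1, 3]

⌊-1731/208⌋ = -9, remainder 141
⌊208/141⌋ = 1, remainder 67
⌊141/67⌋ = 2, remainder 7
⌊67/7⌋ = 9, remainder 4
⌊7/4⌋ = 1, remainder 3
⌊4/3⌋ = 1, remainder 1
⌊3/1⌋ = 3, remainder 0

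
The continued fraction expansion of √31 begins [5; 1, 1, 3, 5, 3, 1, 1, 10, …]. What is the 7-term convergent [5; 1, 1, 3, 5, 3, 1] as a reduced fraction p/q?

Start with 1.
3 + 1/(1/1) = 3 + 1/1 = 4/1
5 + 1/(4/1) = 5 + 1/4 = 21/4
3 + 1/(21/4) = 3 + 4/21 = 67/21
1 + 1/(67/21) = 1 + 21/67 = 88/67
1 + 1/(88/67) = 1 + 67/88 = 155/88
5 + 1/(155/88) = 5 + 88/155 = 863/155

863/155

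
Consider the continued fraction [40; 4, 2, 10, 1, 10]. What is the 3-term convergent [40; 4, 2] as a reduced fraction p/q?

Start with 2.
4 + 1/(2/1) = 4 + 1/2 = 9/2
40 + 1/(9/2) = 40 + 2/9 = 362/9

362/9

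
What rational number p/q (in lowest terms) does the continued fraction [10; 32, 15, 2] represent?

9971/994

Start with 2.
15 + 1/(2/1) = 15 + 1/2 = 31/2
32 + 1/(31/2) = 32 + 2/31 = 994/31
10 + 1/(994/31) = 10 + 31/994 = 9971/994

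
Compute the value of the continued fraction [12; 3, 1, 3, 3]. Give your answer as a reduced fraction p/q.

601/49

Starting at the tail and folding back:
Start with 3.
3 + 1/(3/1) = 3 + 1/3 = 10/3
1 + 1/(10/3) = 1 + 3/10 = 13/10
3 + 1/(13/10) = 3 + 10/13 = 49/13
12 + 1/(49/13) = 12 + 13/49 = 601/49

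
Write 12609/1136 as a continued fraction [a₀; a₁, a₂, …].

[11; 10, 18, 1, 5]

⌊12609/1136⌋ = 11, remainder 113
⌊1136/113⌋ = 10, remainder 6
⌊113/6⌋ = 18, remainder 5
⌊6/5⌋ = 1, remainder 1
⌊5/1⌋ = 5, remainder 0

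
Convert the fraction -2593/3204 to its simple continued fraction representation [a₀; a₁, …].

[-1; 5, 4, 9, 1, 14]

Repeatedly divide and take the remainder:
-2593 ÷ 3204 → quotient -1, remainder 611
3204 ÷ 611 → quotient 5, remainder 149
611 ÷ 149 → quotient 4, remainder 15
149 ÷ 15 → quotient 9, remainder 14
15 ÷ 14 → quotient 1, remainder 1
14 ÷ 1 → quotient 14, remainder 0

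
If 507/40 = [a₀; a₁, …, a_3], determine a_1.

Repeatedly divide and take the remainder:
⌊507/40⌋ = 12, remainder 27
⌊40/27⌋ = 1, remainder 13

1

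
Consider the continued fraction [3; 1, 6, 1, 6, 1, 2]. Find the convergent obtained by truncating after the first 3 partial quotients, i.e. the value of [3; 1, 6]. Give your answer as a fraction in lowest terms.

27/7

Start with 6.
1 + 1/(6/1) = 1 + 1/6 = 7/6
3 + 1/(7/6) = 3 + 6/7 = 27/7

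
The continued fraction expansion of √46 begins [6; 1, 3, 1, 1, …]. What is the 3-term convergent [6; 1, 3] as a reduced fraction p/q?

27/4

Build up convergents one term at a time:
a_0 = 6: 6/1
a_1 = 1: 7/1
a_2 = 3: 27/4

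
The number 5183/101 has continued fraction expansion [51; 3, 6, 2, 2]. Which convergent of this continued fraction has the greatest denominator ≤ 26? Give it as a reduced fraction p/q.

975/19

List convergents until the denominator exceeds the bound:
a_0 = 51: 51/1  (≤ bound)
a_1 = 3: 154/3  (≤ bound)
a_2 = 6: 975/19  (≤ bound)
a_3 = 2: 2104/41  (> 26, stop)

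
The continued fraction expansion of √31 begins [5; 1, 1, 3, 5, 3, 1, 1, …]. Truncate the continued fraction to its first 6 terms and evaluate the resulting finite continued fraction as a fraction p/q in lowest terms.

Compute successive convergents:
a_0 = 5: 5/1
a_1 = 1: 6/1
a_2 = 1: 11/2
a_3 = 3: 39/7
a_4 = 5: 206/37
a_5 = 3: 657/118

657/118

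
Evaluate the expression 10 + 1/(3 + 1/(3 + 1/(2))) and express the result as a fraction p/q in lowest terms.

237/23

a_0 = 10: 10/1
a_1 = 3: 31/3
a_2 = 3: 103/10
a_3 = 2: 237/23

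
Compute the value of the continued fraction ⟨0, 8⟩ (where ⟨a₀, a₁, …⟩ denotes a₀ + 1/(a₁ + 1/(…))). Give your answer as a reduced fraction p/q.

a_0 = 0: 0/1
a_1 = 8: 1/8

1/8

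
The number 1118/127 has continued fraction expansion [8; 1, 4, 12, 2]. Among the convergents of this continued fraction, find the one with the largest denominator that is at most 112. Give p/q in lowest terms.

List convergents until the denominator exceeds the bound:
a_0 = 8: 8/1  (≤ bound)
a_1 = 1: 9/1  (≤ bound)
a_2 = 4: 44/5  (≤ bound)
a_3 = 12: 537/61  (≤ bound)
a_4 = 2: 1118/127  (> 112, stop)

537/61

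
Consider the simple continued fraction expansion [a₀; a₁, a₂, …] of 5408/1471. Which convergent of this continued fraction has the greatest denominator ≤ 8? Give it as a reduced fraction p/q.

11/3

a_0 = 3: 3/1  (≤ bound)
a_1 = 1: 4/1  (≤ bound)
a_2 = 2: 11/3  (≤ bound)
a_3 = 11: 125/34  (> 8, stop)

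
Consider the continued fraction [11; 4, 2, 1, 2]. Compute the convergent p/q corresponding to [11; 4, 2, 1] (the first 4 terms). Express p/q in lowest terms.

146/13

Compute successive convergents:
a_0 = 11: 11/1
a_1 = 4: 45/4
a_2 = 2: 101/9
a_3 = 1: 146/13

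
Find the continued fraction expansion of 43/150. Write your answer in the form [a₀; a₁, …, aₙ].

[0; 3, 2, 21]

43 = 0·150 + 43, so a_0 = 0
150 = 3·43 + 21, so a_1 = 3
43 = 2·21 + 1, so a_2 = 2
21 = 21·1 + 0, so a_3 = 21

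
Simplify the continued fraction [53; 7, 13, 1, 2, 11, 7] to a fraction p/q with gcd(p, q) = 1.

1238885/23313

Use the convergent recurrence hₖ = aₖ·hₖ₋₁ + hₖ₋₂ (and likewise for the denominators kₖ):
a_0 = 53: 53/1
a_1 = 7: 372/7
a_2 = 13: 4889/92
a_3 = 1: 5261/99
a_4 = 2: 15411/290
a_5 = 11: 174782/3289
a_6 = 7: 1238885/23313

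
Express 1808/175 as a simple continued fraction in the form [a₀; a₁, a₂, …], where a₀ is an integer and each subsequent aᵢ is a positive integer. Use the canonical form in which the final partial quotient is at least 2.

[10; 3, 58]

⌊1808/175⌋ = 10, remainder 58
⌊175/58⌋ = 3, remainder 1
⌊58/1⌋ = 58, remainder 0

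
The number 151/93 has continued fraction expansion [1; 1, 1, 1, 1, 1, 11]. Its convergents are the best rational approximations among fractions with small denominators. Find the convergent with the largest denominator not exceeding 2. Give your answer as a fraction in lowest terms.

3/2

List convergents until the denominator exceeds the bound:
a_0 = 1: 1/1  (≤ bound)
a_1 = 1: 2/1  (≤ bound)
a_2 = 1: 3/2  (≤ bound)
a_3 = 1: 5/3  (> 2, stop)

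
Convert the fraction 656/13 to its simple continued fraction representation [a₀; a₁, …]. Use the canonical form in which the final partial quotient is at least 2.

[50; 2, 6]

656 ÷ 13 → quotient 50, remainder 6
13 ÷ 6 → quotient 2, remainder 1
6 ÷ 1 → quotient 6, remainder 0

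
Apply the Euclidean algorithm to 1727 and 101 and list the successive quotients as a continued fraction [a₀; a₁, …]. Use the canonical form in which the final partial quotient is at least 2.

[17; 10, 10]

⌊1727/101⌋ = 17, remainder 10
⌊101/10⌋ = 10, remainder 1
⌊10/1⌋ = 10, remainder 0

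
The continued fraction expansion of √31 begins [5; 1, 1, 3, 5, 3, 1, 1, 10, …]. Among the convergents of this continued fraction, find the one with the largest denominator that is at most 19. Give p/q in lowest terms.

39/7

a_0 = 5: 5/1  (≤ bound)
a_1 = 1: 6/1  (≤ bound)
a_2 = 1: 11/2  (≤ bound)
a_3 = 3: 39/7  (≤ bound)
a_4 = 5: 206/37  (> 19, stop)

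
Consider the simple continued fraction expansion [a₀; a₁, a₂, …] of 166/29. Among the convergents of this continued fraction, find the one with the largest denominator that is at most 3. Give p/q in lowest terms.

a_0 = 5: 5/1  (≤ bound)
a_1 = 1: 6/1  (≤ bound)
a_2 = 2: 17/3  (≤ bound)
a_3 = 1: 23/4  (> 3, stop)

17/3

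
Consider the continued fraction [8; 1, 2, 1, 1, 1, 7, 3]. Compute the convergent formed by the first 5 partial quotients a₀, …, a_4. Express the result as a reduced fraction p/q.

Start with 1.
1 + 1/(1/1) = 1 + 1/1 = 2/1
2 + 1/(2/1) = 2 + 1/2 = 5/2
1 + 1/(5/2) = 1 + 2/5 = 7/5
8 + 1/(7/5) = 8 + 5/7 = 61/7

61/7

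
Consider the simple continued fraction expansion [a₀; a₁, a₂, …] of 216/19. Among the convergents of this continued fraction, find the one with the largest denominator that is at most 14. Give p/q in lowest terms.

List convergents until the denominator exceeds the bound:
a_0 = 11: 11/1  (≤ bound)
a_1 = 2: 23/2  (≤ bound)
a_2 = 1: 34/3  (≤ bound)
a_3 = 2: 91/8  (≤ bound)
a_4 = 2: 216/19  (> 14, stop)

91/8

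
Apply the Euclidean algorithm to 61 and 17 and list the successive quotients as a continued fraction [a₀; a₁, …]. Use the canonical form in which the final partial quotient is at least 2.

Repeatedly divide and take the remainder:
61 ÷ 17 → quotient 3, remainder 10
17 ÷ 10 → quotient 1, remainder 7
10 ÷ 7 → quotient 1, remainder 3
7 ÷ 3 → quotient 2, remainder 1
3 ÷ 1 → quotient 3, remainder 0

[3; 1, 1, 2, 3]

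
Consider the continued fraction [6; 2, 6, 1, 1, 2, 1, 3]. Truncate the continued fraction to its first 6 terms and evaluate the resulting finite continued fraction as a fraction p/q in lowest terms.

a_0 = 6: 6/1
a_1 = 2: 13/2
a_2 = 6: 84/13
a_3 = 1: 97/15
a_4 = 1: 181/28
a_5 = 2: 459/71

459/71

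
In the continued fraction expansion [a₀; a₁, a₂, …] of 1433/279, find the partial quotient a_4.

12

1433 ÷ 279 → quotient 5, remainder 38
279 ÷ 38 → quotient 7, remainder 13
38 ÷ 13 → quotient 2, remainder 12
13 ÷ 12 → quotient 1, remainder 1
12 ÷ 1 → quotient 12, remainder 0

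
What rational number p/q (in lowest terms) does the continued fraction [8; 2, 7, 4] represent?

Compute successive convergents:
a_0 = 8: 8/1
a_1 = 2: 17/2
a_2 = 7: 127/15
a_3 = 4: 525/62

525/62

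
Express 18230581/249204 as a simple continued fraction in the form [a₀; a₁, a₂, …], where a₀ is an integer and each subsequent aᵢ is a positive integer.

[73; 6, 2, 3, 1, 3, 25, 45]

18230581 ÷ 249204 → quotient 73, remainder 38689
249204 ÷ 38689 → quotient 6, remainder 17070
38689 ÷ 17070 → quotient 2, remainder 4549
17070 ÷ 4549 → quotient 3, remainder 3423
4549 ÷ 3423 → quotient 1, remainder 1126
3423 ÷ 1126 → quotient 3, remainder 45
1126 ÷ 45 → quotient 25, remainder 1
45 ÷ 1 → quotient 45, remainder 0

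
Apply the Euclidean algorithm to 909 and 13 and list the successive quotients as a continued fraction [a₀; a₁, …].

Apply division with remainder until the remainder is 0:
909 ÷ 13 → quotient 69, remainder 12
13 ÷ 12 → quotient 1, remainder 1
12 ÷ 1 → quotient 12, remainder 0

[69; 1, 12]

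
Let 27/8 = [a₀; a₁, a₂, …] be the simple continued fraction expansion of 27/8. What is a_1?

2

⌊27/8⌋ = 3, remainder 3
⌊8/3⌋ = 2, remainder 2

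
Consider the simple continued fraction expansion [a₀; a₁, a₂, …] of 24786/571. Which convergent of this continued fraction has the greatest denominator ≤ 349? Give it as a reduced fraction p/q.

List convergents until the denominator exceeds the bound:
a_0 = 43: 43/1  (≤ bound)
a_1 = 2: 87/2  (≤ bound)
a_2 = 2: 217/5  (≤ bound)
a_3 = 4: 955/22  (≤ bound)
a_4 = 1: 1172/27  (≤ bound)
a_5 = 1: 2127/49  (≤ bound)
a_6 = 3: 7553/174  (≤ bound)
a_7 = 3: 24786/571  (> 349, stop)

7553/174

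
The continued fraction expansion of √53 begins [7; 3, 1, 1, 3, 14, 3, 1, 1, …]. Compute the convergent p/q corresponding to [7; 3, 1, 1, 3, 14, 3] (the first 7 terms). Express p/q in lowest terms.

7979/1096

Start with 3.
14 + 1/(3/1) = 14 + 1/3 = 43/3
3 + 1/(43/3) = 3 + 3/43 = 132/43
1 + 1/(132/43) = 1 + 43/132 = 175/132
1 + 1/(175/132) = 1 + 132/175 = 307/175
3 + 1/(307/175) = 3 + 175/307 = 1096/307
7 + 1/(1096/307) = 7 + 307/1096 = 7979/1096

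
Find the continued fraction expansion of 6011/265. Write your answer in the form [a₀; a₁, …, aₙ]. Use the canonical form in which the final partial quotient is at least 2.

[22; 1, 2, 6, 2, 6]

Run the Euclidean algorithm, recording each quotient:
6011 = 22·265 + 181, so a_0 = 22
265 = 1·181 + 84, so a_1 = 1
181 = 2·84 + 13, so a_2 = 2
84 = 6·13 + 6, so a_3 = 6
13 = 2·6 + 1, so a_4 = 2
6 = 6·1 + 0, so a_5 = 6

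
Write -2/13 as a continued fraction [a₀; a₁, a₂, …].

Run the Euclidean algorithm, recording each quotient:
⌊-2/13⌋ = -1, remainder 11
⌊13/11⌋ = 1, remainder 2
⌊11/2⌋ = 5, remainder 1
⌊2/1⌋ = 2, remainder 0

[-1; 1, 5, 2]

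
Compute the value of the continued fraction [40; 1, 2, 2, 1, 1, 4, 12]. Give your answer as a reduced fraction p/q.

Work from the innermost term outward:
Start with 12.
4 + 1/(12/1) = 4 + 1/12 = 49/12
1 + 1/(49/12) = 1 + 12/49 = 61/49
1 + 1/(61/49) = 1 + 49/61 = 110/61
2 + 1/(110/61) = 2 + 61/110 = 281/110
2 + 1/(281/110) = 2 + 110/281 = 672/281
1 + 1/(672/281) = 1 + 281/672 = 953/672
40 + 1/(953/672) = 40 + 672/953 = 38792/953

38792/953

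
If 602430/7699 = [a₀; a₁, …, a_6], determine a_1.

4

⌊602430/7699⌋ = 78, remainder 1908
⌊7699/1908⌋ = 4, remainder 67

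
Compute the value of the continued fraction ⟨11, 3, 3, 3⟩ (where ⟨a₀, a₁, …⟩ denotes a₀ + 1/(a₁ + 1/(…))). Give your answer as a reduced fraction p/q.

373/33

Use the convergent recurrence hₖ = aₖ·hₖ₋₁ + hₖ₋₂ (and likewise for the denominators kₖ):
a_0 = 11: 11/1
a_1 = 3: 34/3
a_2 = 3: 113/10
a_3 = 3: 373/33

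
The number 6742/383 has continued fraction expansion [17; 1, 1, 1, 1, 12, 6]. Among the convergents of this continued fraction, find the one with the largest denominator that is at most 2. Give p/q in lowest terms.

35/2

a_0 = 17: 17/1  (≤ bound)
a_1 = 1: 18/1  (≤ bound)
a_2 = 1: 35/2  (≤ bound)
a_3 = 1: 53/3  (> 2, stop)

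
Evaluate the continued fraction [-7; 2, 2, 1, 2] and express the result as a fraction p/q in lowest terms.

Use the convergent recurrence hₖ = aₖ·hₖ₋₁ + hₖ₋₂ (and likewise for the denominators kₖ):
a_0 = -7: -7/1
a_1 = 2: -13/2
a_2 = 2: -33/5
a_3 = 1: -46/7
a_4 = 2: -125/19

-125/19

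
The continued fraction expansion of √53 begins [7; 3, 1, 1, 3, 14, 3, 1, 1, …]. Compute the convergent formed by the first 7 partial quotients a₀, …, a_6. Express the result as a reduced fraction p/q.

7979/1096

Start with 3.
14 + 1/(3/1) = 14 + 1/3 = 43/3
3 + 1/(43/3) = 3 + 3/43 = 132/43
1 + 1/(132/43) = 1 + 43/132 = 175/132
1 + 1/(175/132) = 1 + 132/175 = 307/175
3 + 1/(307/175) = 3 + 175/307 = 1096/307
7 + 1/(1096/307) = 7 + 307/1096 = 7979/1096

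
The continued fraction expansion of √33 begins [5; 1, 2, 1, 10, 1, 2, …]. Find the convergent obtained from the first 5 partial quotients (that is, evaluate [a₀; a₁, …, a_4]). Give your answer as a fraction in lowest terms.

Collapse the nested fraction from the inside out:
Start with 10.
1 + 1/(10/1) = 1 + 1/10 = 11/10
2 + 1/(11/10) = 2 + 10/11 = 32/11
1 + 1/(32/11) = 1 + 11/32 = 43/32
5 + 1/(43/32) = 5 + 32/43 = 247/43

247/43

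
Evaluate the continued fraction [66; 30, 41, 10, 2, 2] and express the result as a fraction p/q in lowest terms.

a_0 = 66: 66/1
a_1 = 30: 1981/30
a_2 = 41: 81287/1231
a_3 = 10: 814851/12340
a_4 = 2: 1710989/25911
a_5 = 2: 4236829/64162

4236829/64162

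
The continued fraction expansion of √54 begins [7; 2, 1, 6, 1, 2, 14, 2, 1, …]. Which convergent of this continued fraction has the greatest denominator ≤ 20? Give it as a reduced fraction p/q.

a_0 = 7: 7/1  (≤ bound)
a_1 = 2: 15/2  (≤ bound)
a_2 = 1: 22/3  (≤ bound)
a_3 = 6: 147/20  (≤ bound)
a_4 = 1: 169/23  (> 20, stop)

147/20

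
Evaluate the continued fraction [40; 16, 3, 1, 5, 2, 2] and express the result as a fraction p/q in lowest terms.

a_0 = 40: 40/1
a_1 = 16: 641/16
a_2 = 3: 1963/49
a_3 = 1: 2604/65
a_4 = 5: 14983/374
a_5 = 2: 32570/813
a_6 = 2: 80123/2000

80123/2000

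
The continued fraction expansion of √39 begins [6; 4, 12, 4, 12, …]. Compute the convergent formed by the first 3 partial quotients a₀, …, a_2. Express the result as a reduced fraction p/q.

Start with 12.
4 + 1/(12/1) = 4 + 1/12 = 49/12
6 + 1/(49/12) = 6 + 12/49 = 306/49

306/49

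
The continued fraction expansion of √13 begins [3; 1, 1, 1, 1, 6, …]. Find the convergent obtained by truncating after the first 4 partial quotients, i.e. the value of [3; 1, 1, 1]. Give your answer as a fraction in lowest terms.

11/3

Compute successive convergents:
a_0 = 3: 3/1
a_1 = 1: 4/1
a_2 = 1: 7/2
a_3 = 1: 11/3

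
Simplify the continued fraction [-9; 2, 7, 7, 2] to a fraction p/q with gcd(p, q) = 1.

-1954/229

Starting at the tail and folding back:
Start with 2.
7 + 1/(2/1) = 7 + 1/2 = 15/2
7 + 1/(15/2) = 7 + 2/15 = 107/15
2 + 1/(107/15) = 2 + 15/107 = 229/107
-9 + 1/(229/107) = -9 + 107/229 = -1954/229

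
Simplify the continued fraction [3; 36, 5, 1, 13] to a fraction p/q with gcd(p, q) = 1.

Use the convergent recurrence hₖ = aₖ·hₖ₋₁ + hₖ₋₂ (and likewise for the denominators kₖ):
a_0 = 3: 3/1
a_1 = 36: 109/36
a_2 = 5: 548/181
a_3 = 1: 657/217
a_4 = 13: 9089/3002

9089/3002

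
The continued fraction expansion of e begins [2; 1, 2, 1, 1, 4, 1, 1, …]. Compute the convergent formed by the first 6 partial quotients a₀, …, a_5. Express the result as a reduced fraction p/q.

87/32

a_0 = 2: 2/1
a_1 = 1: 3/1
a_2 = 2: 8/3
a_3 = 1: 11/4
a_4 = 1: 19/7
a_5 = 4: 87/32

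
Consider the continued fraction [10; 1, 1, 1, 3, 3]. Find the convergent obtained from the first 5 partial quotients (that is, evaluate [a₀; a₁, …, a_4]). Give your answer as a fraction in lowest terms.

117/11

Start with 3.
1 + 1/(3/1) = 1 + 1/3 = 4/3
1 + 1/(4/3) = 1 + 3/4 = 7/4
1 + 1/(7/4) = 1 + 4/7 = 11/7
10 + 1/(11/7) = 10 + 7/11 = 117/11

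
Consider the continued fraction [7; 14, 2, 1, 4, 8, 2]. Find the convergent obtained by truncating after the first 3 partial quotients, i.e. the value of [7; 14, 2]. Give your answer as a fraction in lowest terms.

Start with 2.
14 + 1/(2/1) = 14 + 1/2 = 29/2
7 + 1/(29/2) = 7 + 2/29 = 205/29

205/29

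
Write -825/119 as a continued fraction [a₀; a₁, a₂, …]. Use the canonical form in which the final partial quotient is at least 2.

[-7; 14, 1, 7]

Run the Euclidean algorithm, recording each quotient:
⌊-825/119⌋ = -7, remainder 8
⌊119/8⌋ = 14, remainder 7
⌊8/7⌋ = 1, remainder 1
⌊7/1⌋ = 7, remainder 0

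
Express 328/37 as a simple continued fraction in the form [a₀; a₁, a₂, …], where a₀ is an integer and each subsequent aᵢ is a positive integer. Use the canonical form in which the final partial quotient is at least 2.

[8; 1, 6, 2, 2]

328 = 8·37 + 32, so a_0 = 8
37 = 1·32 + 5, so a_1 = 1
32 = 6·5 + 2, so a_2 = 6
5 = 2·2 + 1, so a_3 = 2
2 = 2·1 + 0, so a_4 = 2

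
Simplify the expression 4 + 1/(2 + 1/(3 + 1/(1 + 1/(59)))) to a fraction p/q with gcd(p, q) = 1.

2391/538

Compute successive convergents:
a_0 = 4: 4/1
a_1 = 2: 9/2
a_2 = 3: 31/7
a_3 = 1: 40/9
a_4 = 59: 2391/538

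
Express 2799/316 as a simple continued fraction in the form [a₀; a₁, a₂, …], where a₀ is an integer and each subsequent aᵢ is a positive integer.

[8; 1, 6, 45]

2799 ÷ 316 → quotient 8, remainder 271
316 ÷ 271 → quotient 1, remainder 45
271 ÷ 45 → quotient 6, remainder 1
45 ÷ 1 → quotient 45, remainder 0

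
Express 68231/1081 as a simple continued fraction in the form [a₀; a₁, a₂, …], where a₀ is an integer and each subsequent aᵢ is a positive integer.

[63; 8, 2, 4, 14]

68231 = 63·1081 + 128, so a_0 = 63
1081 = 8·128 + 57, so a_1 = 8
128 = 2·57 + 14, so a_2 = 2
57 = 4·14 + 1, so a_3 = 4
14 = 14·1 + 0, so a_4 = 14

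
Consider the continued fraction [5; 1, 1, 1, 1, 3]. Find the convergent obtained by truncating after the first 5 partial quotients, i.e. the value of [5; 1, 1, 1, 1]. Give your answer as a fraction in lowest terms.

28/5

Work from the innermost term outward:
Start with 1.
1 + 1/(1/1) = 1 + 1/1 = 2/1
1 + 1/(2/1) = 1 + 1/2 = 3/2
1 + 1/(3/2) = 1 + 2/3 = 5/3
5 + 1/(5/3) = 5 + 3/5 = 28/5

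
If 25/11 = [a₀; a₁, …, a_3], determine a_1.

3

Apply division with remainder until the remainder is 0:
⌊25/11⌋ = 2, remainder 3
⌊11/3⌋ = 3, remainder 2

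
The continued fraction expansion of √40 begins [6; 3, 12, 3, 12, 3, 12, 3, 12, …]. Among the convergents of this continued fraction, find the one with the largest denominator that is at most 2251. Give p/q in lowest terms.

8886/1405

a_0 = 6: 6/1  (≤ bound)
a_1 = 3: 19/3  (≤ bound)
a_2 = 12: 234/37  (≤ bound)
a_3 = 3: 721/114  (≤ bound)
a_4 = 12: 8886/1405  (≤ bound)
a_5 = 3: 27379/4329  (> 2251, stop)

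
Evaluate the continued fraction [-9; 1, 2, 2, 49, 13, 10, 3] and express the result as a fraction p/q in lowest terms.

-1165800/140693

a_0 = -9: -9/1
a_1 = 1: -8/1
a_2 = 2: -25/3
a_3 = 2: -58/7
a_4 = 49: -2867/346
a_5 = 13: -37329/4505
a_6 = 10: -376157/45396
a_7 = 3: -1165800/140693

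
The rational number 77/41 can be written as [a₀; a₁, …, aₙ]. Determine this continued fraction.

Run the Euclidean algorithm, recording each quotient:
77 ÷ 41 → quotient 1, remainder 36
41 ÷ 36 → quotient 1, remainder 5
36 ÷ 5 → quotient 7, remainder 1
5 ÷ 1 → quotient 5, remainder 0

[1; 1, 7, 5]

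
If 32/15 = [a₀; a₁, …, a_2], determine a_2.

Repeatedly divide and take the remainder:
32 ÷ 15 → quotient 2, remainder 2
15 ÷ 2 → quotient 7, remainder 1
2 ÷ 1 → quotient 2, remainder 0

2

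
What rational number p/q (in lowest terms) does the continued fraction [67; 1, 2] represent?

203/3

Use the convergent recurrence hₖ = aₖ·hₖ₋₁ + hₖ₋₂ (and likewise for the denominators kₖ):
a_0 = 67: 67/1
a_1 = 1: 68/1
a_2 = 2: 203/3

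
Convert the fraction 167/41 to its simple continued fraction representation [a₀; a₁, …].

[4; 13, 1, 2]

⌊167/41⌋ = 4, remainder 3
⌊41/3⌋ = 13, remainder 2
⌊3/2⌋ = 1, remainder 1
⌊2/1⌋ = 2, remainder 0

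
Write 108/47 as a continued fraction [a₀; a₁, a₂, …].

⌊108/47⌋ = 2, remainder 14
⌊47/14⌋ = 3, remainder 5
⌊14/5⌋ = 2, remainder 4
⌊5/4⌋ = 1, remainder 1
⌊4/1⌋ = 4, remainder 0

[2; 3, 2, 1, 4]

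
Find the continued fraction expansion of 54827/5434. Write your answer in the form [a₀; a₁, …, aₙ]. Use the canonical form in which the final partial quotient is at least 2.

54827 = 10·5434 + 487, so a_0 = 10
5434 = 11·487 + 77, so a_1 = 11
487 = 6·77 + 25, so a_2 = 6
77 = 3·25 + 2, so a_3 = 3
25 = 12·2 + 1, so a_4 = 12
2 = 2·1 + 0, so a_5 = 2

[10; 11, 6, 3, 12, 2]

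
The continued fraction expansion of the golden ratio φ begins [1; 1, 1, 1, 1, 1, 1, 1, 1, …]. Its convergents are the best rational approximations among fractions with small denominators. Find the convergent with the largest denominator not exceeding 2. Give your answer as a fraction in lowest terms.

List convergents until the denominator exceeds the bound:
a_0 = 1: 1/1  (≤ bound)
a_1 = 1: 2/1  (≤ bound)
a_2 = 1: 3/2  (≤ bound)
a_3 = 1: 5/3  (> 2, stop)

3/2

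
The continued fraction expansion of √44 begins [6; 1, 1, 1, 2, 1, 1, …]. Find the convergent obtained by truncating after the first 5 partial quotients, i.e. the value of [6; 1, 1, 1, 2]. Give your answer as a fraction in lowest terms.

53/8

a_0 = 6: 6/1
a_1 = 1: 7/1
a_2 = 1: 13/2
a_3 = 1: 20/3
a_4 = 2: 53/8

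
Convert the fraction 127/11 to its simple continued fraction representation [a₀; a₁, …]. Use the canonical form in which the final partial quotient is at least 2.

[11; 1, 1, 5]

Apply division with remainder until the remainder is 0:
127 = 11·11 + 6, so a_0 = 11
11 = 1·6 + 5, so a_1 = 1
6 = 1·5 + 1, so a_2 = 1
5 = 5·1 + 0, so a_3 = 5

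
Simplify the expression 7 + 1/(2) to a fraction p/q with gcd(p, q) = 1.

Collapse the nested fraction from the inside out:
Start with 2.
7 + 1/(2/1) = 7 + 1/2 = 15/2

15/2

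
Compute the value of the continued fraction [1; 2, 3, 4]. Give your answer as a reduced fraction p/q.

43/30

Use the convergent recurrence hₖ = aₖ·hₖ₋₁ + hₖ₋₂ (and likewise for the denominators kₖ):
a_0 = 1: 1/1
a_1 = 2: 3/2
a_2 = 3: 10/7
a_3 = 4: 43/30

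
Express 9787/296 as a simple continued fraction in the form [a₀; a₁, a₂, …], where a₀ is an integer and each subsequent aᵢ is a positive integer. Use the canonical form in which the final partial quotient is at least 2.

[33; 15, 1, 1, 2, 1, 2]

9787 = 33·296 + 19, so a_0 = 33
296 = 15·19 + 11, so a_1 = 15
19 = 1·11 + 8, so a_2 = 1
11 = 1·8 + 3, so a_3 = 1
8 = 2·3 + 2, so a_4 = 2
3 = 1·2 + 1, so a_5 = 1
2 = 2·1 + 0, so a_6 = 2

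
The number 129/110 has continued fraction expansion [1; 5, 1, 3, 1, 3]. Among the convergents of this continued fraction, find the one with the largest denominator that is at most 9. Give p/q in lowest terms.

7/6

a_0 = 1: 1/1  (≤ bound)
a_1 = 5: 6/5  (≤ bound)
a_2 = 1: 7/6  (≤ bound)
a_3 = 3: 27/23  (> 9, stop)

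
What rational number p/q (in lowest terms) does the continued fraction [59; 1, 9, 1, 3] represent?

a_0 = 59: 59/1
a_1 = 1: 60/1
a_2 = 9: 599/10
a_3 = 1: 659/11
a_4 = 3: 2576/43

2576/43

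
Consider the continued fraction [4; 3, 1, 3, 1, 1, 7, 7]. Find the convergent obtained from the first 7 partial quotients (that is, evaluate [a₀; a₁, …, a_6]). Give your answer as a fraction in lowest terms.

Start with 7.
1 + 1/(7/1) = 1 + 1/7 = 8/7
1 + 1/(8/7) = 1 + 7/8 = 15/8
3 + 1/(15/8) = 3 + 8/15 = 53/15
1 + 1/(53/15) = 1 + 15/53 = 68/53
3 + 1/(68/53) = 3 + 53/68 = 257/68
4 + 1/(257/68) = 4 + 68/257 = 1096/257

1096/257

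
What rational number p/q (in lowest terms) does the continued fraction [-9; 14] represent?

-125/14

Start with 14.
-9 + 1/(14/1) = -9 + 1/14 = -125/14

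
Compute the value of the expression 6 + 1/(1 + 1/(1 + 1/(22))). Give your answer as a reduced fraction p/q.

293/45

a_0 = 6: 6/1
a_1 = 1: 7/1
a_2 = 1: 13/2
a_3 = 22: 293/45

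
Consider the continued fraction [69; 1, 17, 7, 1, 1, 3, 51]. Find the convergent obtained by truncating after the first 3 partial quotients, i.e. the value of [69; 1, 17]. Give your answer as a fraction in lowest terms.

Start with 17.
1 + 1/(17/1) = 1 + 1/17 = 18/17
69 + 1/(18/17) = 69 + 17/18 = 1259/18

1259/18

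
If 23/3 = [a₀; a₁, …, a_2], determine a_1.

23 ÷ 3 → quotient 7, remainder 2
3 ÷ 2 → quotient 1, remainder 1

1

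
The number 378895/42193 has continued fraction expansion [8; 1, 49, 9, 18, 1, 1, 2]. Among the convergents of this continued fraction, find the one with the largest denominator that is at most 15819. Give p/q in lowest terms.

77399/8619

a_0 = 8: 8/1  (≤ bound)
a_1 = 1: 9/1  (≤ bound)
a_2 = 49: 449/50  (≤ bound)
a_3 = 9: 4050/451  (≤ bound)
a_4 = 18: 73349/8168  (≤ bound)
a_5 = 1: 77399/8619  (≤ bound)
a_6 = 1: 150748/16787  (> 15819, stop)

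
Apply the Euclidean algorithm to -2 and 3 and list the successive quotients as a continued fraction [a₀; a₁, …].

⌊-2/3⌋ = -1, remainder 1
⌊3/1⌋ = 3, remainder 0

[-1; 3]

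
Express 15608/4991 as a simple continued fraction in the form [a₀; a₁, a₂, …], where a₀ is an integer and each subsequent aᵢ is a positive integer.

Run the Euclidean algorithm, recording each quotient:
15608 ÷ 4991 → quotient 3, remainder 635
4991 ÷ 635 → quotient 7, remainder 546
635 ÷ 546 → quotient 1, remainder 89
546 ÷ 89 → quotient 6, remainder 12
89 ÷ 12 → quotient 7, remainder 5
12 ÷ 5 → quotient 2, remainder 2
5 ÷ 2 → quotient 2, remainder 1
2 ÷ 1 → quotient 2, remainder 0

[3; 7, 1, 6, 7, 2, 2, 2]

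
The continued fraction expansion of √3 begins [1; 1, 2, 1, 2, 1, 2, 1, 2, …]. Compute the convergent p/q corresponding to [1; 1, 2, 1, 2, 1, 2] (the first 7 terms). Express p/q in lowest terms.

Work from the innermost term outward:
Start with 2.
1 + 1/(2/1) = 1 + 1/2 = 3/2
2 + 1/(3/2) = 2 + 2/3 = 8/3
1 + 1/(8/3) = 1 + 3/8 = 11/8
2 + 1/(11/8) = 2 + 8/11 = 30/11
1 + 1/(30/11) = 1 + 11/30 = 41/30
1 + 1/(41/30) = 1 + 30/41 = 71/41

71/41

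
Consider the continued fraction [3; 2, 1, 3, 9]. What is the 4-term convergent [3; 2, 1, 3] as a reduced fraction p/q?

Start with 3.
1 + 1/(3/1) = 1 + 1/3 = 4/3
2 + 1/(4/3) = 2 + 3/4 = 11/4
3 + 1/(11/4) = 3 + 4/11 = 37/11

37/11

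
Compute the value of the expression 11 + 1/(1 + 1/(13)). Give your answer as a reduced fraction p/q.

167/14

Use the convergent recurrence hₖ = aₖ·hₖ₋₁ + hₖ₋₂ (and likewise for the denominators kₖ):
a_0 = 11: 11/1
a_1 = 1: 12/1
a_2 = 13: 167/14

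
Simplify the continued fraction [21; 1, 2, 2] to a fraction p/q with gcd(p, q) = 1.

Start with 2.
2 + 1/(2/1) = 2 + 1/2 = 5/2
1 + 1/(5/2) = 1 + 2/5 = 7/5
21 + 1/(7/5) = 21 + 5/7 = 152/7

152/7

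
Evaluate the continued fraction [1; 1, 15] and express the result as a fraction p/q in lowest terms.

a_0 = 1: 1/1
a_1 = 1: 2/1
a_2 = 15: 31/16

31/16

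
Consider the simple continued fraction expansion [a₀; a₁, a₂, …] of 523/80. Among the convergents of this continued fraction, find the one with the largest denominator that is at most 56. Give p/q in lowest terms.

85/13

a_0 = 6: 6/1  (≤ bound)
a_1 = 1: 7/1  (≤ bound)
a_2 = 1: 13/2  (≤ bound)
a_3 = 6: 85/13  (≤ bound)
a_4 = 6: 523/80  (> 56, stop)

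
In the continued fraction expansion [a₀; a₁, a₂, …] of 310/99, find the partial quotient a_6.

2

Run the Euclidean algorithm, recording each quotient:
310 = 3·99 + 13, so a_0 = 3
99 = 7·13 + 8, so a_1 = 7
13 = 1·8 + 5, so a_2 = 1
8 = 1·5 + 3, so a_3 = 1
5 = 1·3 + 2, so a_4 = 1
3 = 1·2 + 1, so a_5 = 1
2 = 2·1 + 0, so a_6 = 2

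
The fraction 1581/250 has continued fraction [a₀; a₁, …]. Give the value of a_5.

3

Run the Euclidean algorithm, recording each quotient:
1581 = 6·250 + 81, so a_0 = 6
250 = 3·81 + 7, so a_1 = 3
81 = 11·7 + 4, so a_2 = 11
7 = 1·4 + 3, so a_3 = 1
4 = 1·3 + 1, so a_4 = 1
3 = 3·1 + 0, so a_5 = 3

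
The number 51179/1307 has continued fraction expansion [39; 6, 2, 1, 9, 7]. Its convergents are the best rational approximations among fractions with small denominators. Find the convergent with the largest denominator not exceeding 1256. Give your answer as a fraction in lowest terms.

7205/184

a_0 = 39: 39/1  (≤ bound)
a_1 = 6: 235/6  (≤ bound)
a_2 = 2: 509/13  (≤ bound)
a_3 = 1: 744/19  (≤ bound)
a_4 = 9: 7205/184  (≤ bound)
a_5 = 7: 51179/1307  (> 1256, stop)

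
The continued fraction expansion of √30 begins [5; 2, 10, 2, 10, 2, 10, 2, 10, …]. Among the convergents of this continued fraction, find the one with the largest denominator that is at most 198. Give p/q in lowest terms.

241/44

a_0 = 5: 5/1  (≤ bound)
a_1 = 2: 11/2  (≤ bound)
a_2 = 10: 115/21  (≤ bound)
a_3 = 2: 241/44  (≤ bound)
a_4 = 10: 2525/461  (> 198, stop)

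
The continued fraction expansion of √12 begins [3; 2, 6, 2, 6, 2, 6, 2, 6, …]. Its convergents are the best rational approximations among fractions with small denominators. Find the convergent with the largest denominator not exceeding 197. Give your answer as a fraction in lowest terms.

List convergents until the denominator exceeds the bound:
a_0 = 3: 3/1  (≤ bound)
a_1 = 2: 7/2  (≤ bound)
a_2 = 6: 45/13  (≤ bound)
a_3 = 2: 97/28  (≤ bound)
a_4 = 6: 627/181  (≤ bound)
a_5 = 2: 1351/390  (> 197, stop)

627/181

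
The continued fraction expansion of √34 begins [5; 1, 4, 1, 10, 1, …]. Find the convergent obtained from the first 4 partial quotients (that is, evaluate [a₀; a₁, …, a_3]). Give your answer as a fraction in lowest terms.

35/6

Build up convergents one term at a time:
a_0 = 5: 5/1
a_1 = 1: 6/1
a_2 = 4: 29/5
a_3 = 1: 35/6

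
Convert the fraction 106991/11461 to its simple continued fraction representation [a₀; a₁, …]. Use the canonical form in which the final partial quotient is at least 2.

[9; 2, 1, 58, 9, 3, 2]

106991 ÷ 11461 → quotient 9, remainder 3842
11461 ÷ 3842 → quotient 2, remainder 3777
3842 ÷ 3777 → quotient 1, remainder 65
3777 ÷ 65 → quotient 58, remainder 7
65 ÷ 7 → quotient 9, remainder 2
7 ÷ 2 → quotient 3, remainder 1
2 ÷ 1 → quotient 2, remainder 0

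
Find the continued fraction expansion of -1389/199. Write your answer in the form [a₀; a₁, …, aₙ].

[-7; 49, 1, 3]

Repeatedly divide and take the remainder:
-1389 ÷ 199 → quotient -7, remainder 4
199 ÷ 4 → quotient 49, remainder 3
4 ÷ 3 → quotient 1, remainder 1
3 ÷ 1 → quotient 3, remainder 0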